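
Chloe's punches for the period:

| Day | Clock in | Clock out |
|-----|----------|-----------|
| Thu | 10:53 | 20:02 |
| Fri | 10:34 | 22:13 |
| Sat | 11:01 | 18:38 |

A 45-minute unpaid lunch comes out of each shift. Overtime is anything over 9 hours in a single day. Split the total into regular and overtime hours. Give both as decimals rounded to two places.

Regular 24.27 hours, overtime 1.90 hours

Thu: 10:53–20:02 = 9 h 9 min; less 45 min break → 8 h 24 min
Fri: 10:34–22:13 = 11 h 39 min; less 45 min break → 10 h 54 min
Sat: 11:01–18:38 = 7 h 37 min; less 45 min break → 6 h 52 min
Thu reg 8 h 24 min / OT 0 h 0 min; Fri reg 9 h 0 min / OT 1 h 54 min; Sat reg 6 h 52 min / OT 0 h 0 min.
Totals: regular 24 h 16 min, overtime 1 h 54 min.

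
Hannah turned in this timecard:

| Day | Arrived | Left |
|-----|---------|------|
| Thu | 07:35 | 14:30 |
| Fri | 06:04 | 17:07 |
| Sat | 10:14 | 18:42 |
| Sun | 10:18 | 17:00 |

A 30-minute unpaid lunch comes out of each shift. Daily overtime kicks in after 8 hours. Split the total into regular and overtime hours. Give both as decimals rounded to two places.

Thu: 07:35–14:30 = 6 h 55 min; less 30 min break → 6 h 25 min
Fri: 06:04–17:07 = 11 h 3 min; less 30 min break → 10 h 33 min
Sat: 10:14–18:42 = 8 h 28 min; less 30 min break → 7 h 58 min
Sun: 10:18–17:00 = 6 h 42 min; less 30 min break → 6 h 12 min
Thu reg 6 h 25 min / OT 0 h 0 min; Fri reg 8 h 0 min / OT 2 h 33 min; Sat reg 7 h 58 min / OT 0 h 0 min; Sun reg 6 h 12 min / OT 0 h 0 min.
Totals: regular 28 h 35 min, overtime 2 h 33 min.

Regular 28.58 hours, overtime 2.55 hours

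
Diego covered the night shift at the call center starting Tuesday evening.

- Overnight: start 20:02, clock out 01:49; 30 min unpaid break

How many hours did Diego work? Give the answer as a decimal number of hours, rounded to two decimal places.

5.28 hours

Overnight: 20:02 → midnight = 3 h 58 min; midnight → 01:49 = 1 h 49 min; span 5 h 47 min; less 30 min break → 5 h 17 min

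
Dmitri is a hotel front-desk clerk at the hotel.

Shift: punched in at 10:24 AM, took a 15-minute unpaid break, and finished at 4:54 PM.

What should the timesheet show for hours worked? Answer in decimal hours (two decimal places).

6.25 hours

Shift: 10:24 AM–4:54 PM = 6 h 30 min; less 15 min break → 6 h 15 min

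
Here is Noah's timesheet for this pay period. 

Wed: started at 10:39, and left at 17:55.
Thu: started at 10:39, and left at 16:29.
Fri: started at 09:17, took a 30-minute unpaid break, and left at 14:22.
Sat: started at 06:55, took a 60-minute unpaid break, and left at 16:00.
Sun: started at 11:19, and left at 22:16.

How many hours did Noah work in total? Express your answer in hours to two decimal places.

Wed: 10:39–17:55 = 7 h 16 min
Thu: 10:39–16:29 = 5 h 50 min
Fri: 09:17–14:22 = 5 h 5 min; less 30 min break → 4 h 35 min
Sat: 06:55–16:00 = 9 h 5 min; less 60 min break → 8 h 5 min
Sun: 11:19–22:16 = 10 h 57 min
Total: 7 h 16 min + 5 h 50 min + 4 h 35 min + 8 h 5 min + 10 h 57 min = 36 h 43 min.

36.72 hours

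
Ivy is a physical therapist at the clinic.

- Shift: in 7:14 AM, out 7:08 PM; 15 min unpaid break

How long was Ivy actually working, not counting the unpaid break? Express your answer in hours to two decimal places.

Shift: 7:14 AM–7:08 PM = 11 h 54 min; less 15 min break → 11 h 39 min

11.65 hours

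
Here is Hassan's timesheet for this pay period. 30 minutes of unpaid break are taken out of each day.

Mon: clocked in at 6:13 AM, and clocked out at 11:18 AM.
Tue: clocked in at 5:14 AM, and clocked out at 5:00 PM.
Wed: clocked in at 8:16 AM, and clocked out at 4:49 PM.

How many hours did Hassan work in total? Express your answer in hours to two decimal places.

23.90 hours

Mon: 6:13 AM–11:18 AM = 5 h 5 min; less 30 min break → 4 h 35 min
Tue: 5:14 AM–5:00 PM = 11 h 46 min; less 30 min break → 11 h 16 min
Wed: 8:16 AM–4:49 PM = 8 h 33 min; less 30 min break → 8 h 3 min
Total: 4 h 35 min + 11 h 16 min + 8 h 3 min = 23 h 54 min.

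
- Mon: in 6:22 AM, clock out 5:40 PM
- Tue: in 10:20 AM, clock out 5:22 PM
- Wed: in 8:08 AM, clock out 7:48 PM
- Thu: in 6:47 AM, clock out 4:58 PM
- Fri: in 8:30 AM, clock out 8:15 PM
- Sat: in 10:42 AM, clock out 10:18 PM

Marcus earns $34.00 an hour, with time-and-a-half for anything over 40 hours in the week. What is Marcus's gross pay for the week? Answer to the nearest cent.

Mon: 6:22 AM–5:40 PM = 11 h 18 min
Tue: 10:20 AM–5:22 PM = 7 h 2 min
Wed: 8:08 AM–7:48 PM = 11 h 40 min
Thu: 6:47 AM–4:58 PM = 10 h 11 min
Fri: 8:30 AM–8:15 PM = 11 h 45 min
Sat: 10:42 AM–10:18 PM = 11 h 36 min
Total worked: 63 h 32 min = 3812 min.
Regular 40 h 0 min = 2400 min at $34.00/h; overtime 23 h 32 min = 1412 min at $51.00/h.
Pay = (2400 × $34.00 + 1412 × $51.00) ÷ 60 = $2560.20.

$2560.20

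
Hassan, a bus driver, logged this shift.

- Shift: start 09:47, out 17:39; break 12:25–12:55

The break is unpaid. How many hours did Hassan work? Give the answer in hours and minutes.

7 h 22 min

Shift: 09:47–17:39 = 7 h 52 min; less 30 min break → 7 h 22 min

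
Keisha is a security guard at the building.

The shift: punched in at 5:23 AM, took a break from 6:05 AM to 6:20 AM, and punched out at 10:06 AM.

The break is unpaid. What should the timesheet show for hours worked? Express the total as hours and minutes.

4 h 28 min

The shift: 5:23 AM–10:06 AM = 4 h 43 min; less 15 min break → 4 h 28 min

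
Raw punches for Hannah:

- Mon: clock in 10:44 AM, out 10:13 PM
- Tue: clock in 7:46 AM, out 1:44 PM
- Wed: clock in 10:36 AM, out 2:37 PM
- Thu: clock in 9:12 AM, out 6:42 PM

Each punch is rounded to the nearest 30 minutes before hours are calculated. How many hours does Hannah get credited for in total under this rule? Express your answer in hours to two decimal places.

Mon: in 10:44 AM→10:30 AM, out 10:13 PM→10:00 PM; 11 h 30 min
Tue: in 7:46 AM→8:00 AM, out 1:44 PM→1:30 PM; 5 h 30 min
Wed: in 10:36 AM→10:30 AM, out 2:37 PM→2:30 PM; 4 h 0 min
Thu: in 9:12 AM→9:00 AM, out 6:42 PM→6:30 PM; 9 h 30 min
Total credited: 30 h 30 min.

30.50 hours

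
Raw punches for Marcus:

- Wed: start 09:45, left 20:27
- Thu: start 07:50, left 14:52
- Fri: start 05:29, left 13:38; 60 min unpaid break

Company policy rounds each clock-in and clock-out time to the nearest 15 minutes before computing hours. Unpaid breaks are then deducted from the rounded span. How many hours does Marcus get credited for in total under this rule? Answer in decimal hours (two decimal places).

Wed: in 09:45→09:45, out 20:27→20:30; 10 h 45 min
Thu: in 07:50→07:45, out 14:52→14:45; 7 h 0 min
Fri: in 05:29→05:30, out 13:38→13:45; 8 h 15 min − 60 min = 7 h 15 min
Total credited: 25 h 0 min.

25.00 hours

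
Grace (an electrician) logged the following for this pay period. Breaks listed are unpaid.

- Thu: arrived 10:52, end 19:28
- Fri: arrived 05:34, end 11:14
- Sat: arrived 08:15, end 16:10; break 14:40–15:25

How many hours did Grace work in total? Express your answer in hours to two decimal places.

Thu: 10:52–19:28 = 8 h 36 min
Fri: 05:34–11:14 = 5 h 40 min
Sat: 08:15–16:10 = 7 h 55 min; less 45 min break → 7 h 10 min
Total: 8 h 36 min + 5 h 40 min + 7 h 10 min = 21 h 26 min.

21.43 hours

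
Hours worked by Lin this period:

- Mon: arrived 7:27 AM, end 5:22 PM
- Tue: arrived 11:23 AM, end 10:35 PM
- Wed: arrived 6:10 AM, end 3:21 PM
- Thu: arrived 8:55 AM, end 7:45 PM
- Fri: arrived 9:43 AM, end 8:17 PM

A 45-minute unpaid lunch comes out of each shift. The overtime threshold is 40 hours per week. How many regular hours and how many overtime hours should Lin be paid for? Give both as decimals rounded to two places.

Regular 40.00 hours, overtime 7.95 hours

Mon: 7:27 AM–5:22 PM = 9 h 55 min; less 45 min break → 9 h 10 min
Tue: 11:23 AM–10:35 PM = 11 h 12 min; less 45 min break → 10 h 27 min
Wed: 6:10 AM–3:21 PM = 9 h 11 min; less 45 min break → 8 h 26 min
Thu: 8:55 AM–7:45 PM = 10 h 50 min; less 45 min break → 10 h 5 min
Fri: 9:43 AM–8:17 PM = 10 h 34 min; less 45 min break → 9 h 49 min
Total worked: 47 h 57 min = 47.95 h.
Threshold 40 h → overtime 7 h 57 min, regular 40 h 0 min.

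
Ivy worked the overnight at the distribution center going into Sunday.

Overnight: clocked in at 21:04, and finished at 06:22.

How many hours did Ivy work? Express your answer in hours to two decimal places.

9.30 hours

Overnight: 21:04 → midnight = 2 h 56 min; midnight → 06:22 = 6 h 22 min; span 9 h 18 min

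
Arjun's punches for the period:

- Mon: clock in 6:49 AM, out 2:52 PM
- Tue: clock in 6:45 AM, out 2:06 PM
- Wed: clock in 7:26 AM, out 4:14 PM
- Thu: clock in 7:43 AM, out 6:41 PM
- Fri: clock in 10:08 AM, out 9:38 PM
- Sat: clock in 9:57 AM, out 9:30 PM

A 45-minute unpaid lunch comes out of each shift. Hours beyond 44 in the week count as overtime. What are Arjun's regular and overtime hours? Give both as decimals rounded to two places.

Regular 44.00 hours, overtime 9.72 hours

Mon: 6:49 AM–2:52 PM = 8 h 3 min; less 45 min break → 7 h 18 min
Tue: 6:45 AM–2:06 PM = 7 h 21 min; less 45 min break → 6 h 36 min
Wed: 7:26 AM–4:14 PM = 8 h 48 min; less 45 min break → 8 h 3 min
Thu: 7:43 AM–6:41 PM = 10 h 58 min; less 45 min break → 10 h 13 min
Fri: 10:08 AM–9:38 PM = 11 h 30 min; less 45 min break → 10 h 45 min
Sat: 9:57 AM–9:30 PM = 11 h 33 min; less 45 min break → 10 h 48 min
Total worked: 53 h 43 min = 53.72 h.
Threshold 44 h → overtime 9 h 43 min, regular 44 h 0 min.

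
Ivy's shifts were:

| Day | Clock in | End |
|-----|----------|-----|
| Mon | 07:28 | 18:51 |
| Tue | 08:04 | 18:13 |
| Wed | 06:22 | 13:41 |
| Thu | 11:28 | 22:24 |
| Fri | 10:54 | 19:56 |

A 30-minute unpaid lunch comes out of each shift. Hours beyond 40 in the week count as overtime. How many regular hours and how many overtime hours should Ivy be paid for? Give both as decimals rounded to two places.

Mon: 07:28–18:51 = 11 h 23 min; less 30 min break → 10 h 53 min
Tue: 08:04–18:13 = 10 h 9 min; less 30 min break → 9 h 39 min
Wed: 06:22–13:41 = 7 h 19 min; less 30 min break → 6 h 49 min
Thu: 11:28–22:24 = 10 h 56 min; less 30 min break → 10 h 26 min
Fri: 10:54–19:56 = 9 h 2 min; less 30 min break → 8 h 32 min
Total worked: 46 h 19 min = 46.32 h.
Threshold 40 h → overtime 6 h 19 min, regular 40 h 0 min.

Regular 40.00 hours, overtime 6.32 hours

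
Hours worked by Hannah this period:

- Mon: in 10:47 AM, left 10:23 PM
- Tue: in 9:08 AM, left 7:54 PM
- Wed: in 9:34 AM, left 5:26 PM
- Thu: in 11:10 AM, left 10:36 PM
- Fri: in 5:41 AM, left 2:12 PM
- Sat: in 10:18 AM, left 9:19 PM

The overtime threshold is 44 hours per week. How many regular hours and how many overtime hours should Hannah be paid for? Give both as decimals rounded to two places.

Regular 44.00 hours, overtime 17.20 hours

Mon: 10:47 AM–10:23 PM = 11 h 36 min
Tue: 9:08 AM–7:54 PM = 10 h 46 min
Wed: 9:34 AM–5:26 PM = 7 h 52 min
Thu: 11:10 AM–10:36 PM = 11 h 26 min
Fri: 5:41 AM–2:12 PM = 8 h 31 min
Sat: 10:18 AM–9:19 PM = 11 h 1 min
Total worked: 61 h 12 min = 61.20 h.
Threshold 44 h → overtime 17 h 12 min, regular 44 h 0 min.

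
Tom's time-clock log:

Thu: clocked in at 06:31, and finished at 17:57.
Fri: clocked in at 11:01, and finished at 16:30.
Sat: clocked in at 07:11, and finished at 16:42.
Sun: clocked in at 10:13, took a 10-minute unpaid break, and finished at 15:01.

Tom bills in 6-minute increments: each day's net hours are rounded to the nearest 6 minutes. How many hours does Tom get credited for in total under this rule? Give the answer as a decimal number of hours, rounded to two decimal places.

31.00 hours

Thu: 06:31–17:57 = 11 h 26 min → rounds to 11 h 24 min
Fri: 11:01–16:30 = 5 h 29 min → rounds to 5 h 30 min
Sat: 07:11–16:42 = 9 h 31 min → rounds to 9 h 30 min
Sun: 10:13–15:01 = 4 h 48 min − 10 min = 4 h 38 min → rounds to 4 h 36 min
Total credited: 31 h 0 min.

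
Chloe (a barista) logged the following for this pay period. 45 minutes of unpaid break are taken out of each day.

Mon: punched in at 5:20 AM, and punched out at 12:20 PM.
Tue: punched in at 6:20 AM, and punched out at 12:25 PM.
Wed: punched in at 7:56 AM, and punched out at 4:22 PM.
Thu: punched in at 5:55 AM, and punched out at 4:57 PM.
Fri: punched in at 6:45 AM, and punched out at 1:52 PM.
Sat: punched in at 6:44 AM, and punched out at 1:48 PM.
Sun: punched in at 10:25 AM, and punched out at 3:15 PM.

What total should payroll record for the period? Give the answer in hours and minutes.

Mon: 5:20 AM–12:20 PM = 7 h 0 min; less 45 min break → 6 h 15 min
Tue: 6:20 AM–12:25 PM = 6 h 5 min; less 45 min break → 5 h 20 min
Wed: 7:56 AM–4:22 PM = 8 h 26 min; less 45 min break → 7 h 41 min
Thu: 5:55 AM–4:57 PM = 11 h 2 min; less 45 min break → 10 h 17 min
Fri: 6:45 AM–1:52 PM = 7 h 7 min; less 45 min break → 6 h 22 min
Sat: 6:44 AM–1:48 PM = 7 h 4 min; less 45 min break → 6 h 19 min
Sun: 10:25 AM–3:15 PM = 4 h 50 min; less 45 min break → 4 h 5 min
Total: 6 h 15 min + 5 h 20 min + 7 h 41 min + 10 h 17 min + 6 h 22 min + 6 h 19 min + 4 h 5 min = 46 h 19 min.

46 h 19 min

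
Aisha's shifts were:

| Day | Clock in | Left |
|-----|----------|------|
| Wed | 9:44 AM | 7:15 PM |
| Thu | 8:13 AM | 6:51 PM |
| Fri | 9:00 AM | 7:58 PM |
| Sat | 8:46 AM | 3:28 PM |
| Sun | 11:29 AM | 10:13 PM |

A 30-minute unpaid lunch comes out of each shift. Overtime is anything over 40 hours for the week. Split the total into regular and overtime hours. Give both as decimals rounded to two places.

Wed: 9:44 AM–7:15 PM = 9 h 31 min; less 30 min break → 9 h 1 min
Thu: 8:13 AM–6:51 PM = 10 h 38 min; less 30 min break → 10 h 8 min
Fri: 9:00 AM–7:58 PM = 10 h 58 min; less 30 min break → 10 h 28 min
Sat: 8:46 AM–3:28 PM = 6 h 42 min; less 30 min break → 6 h 12 min
Sun: 11:29 AM–10:13 PM = 10 h 44 min; less 30 min break → 10 h 14 min
Total worked: 46 h 3 min = 46.05 h.
Threshold 40 h → overtime 6 h 3 min, regular 40 h 0 min.

Regular 40.00 hours, overtime 6.05 hours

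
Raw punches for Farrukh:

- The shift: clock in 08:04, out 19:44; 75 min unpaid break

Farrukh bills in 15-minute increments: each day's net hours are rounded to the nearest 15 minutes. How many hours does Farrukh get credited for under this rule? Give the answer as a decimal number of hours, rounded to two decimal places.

The shift: 08:04–19:44 = 11 h 40 min − 75 min = 10 h 25 min → rounds to 10 h 30 min

10.50 hours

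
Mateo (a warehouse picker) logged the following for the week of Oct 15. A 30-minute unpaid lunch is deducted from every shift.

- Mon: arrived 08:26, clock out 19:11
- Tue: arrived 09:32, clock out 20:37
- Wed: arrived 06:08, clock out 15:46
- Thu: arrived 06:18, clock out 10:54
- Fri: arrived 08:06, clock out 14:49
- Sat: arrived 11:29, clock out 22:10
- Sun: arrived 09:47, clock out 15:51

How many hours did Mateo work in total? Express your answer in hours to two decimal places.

Mon: 08:26–19:11 = 10 h 45 min; less 30 min break → 10 h 15 min
Tue: 09:32–20:37 = 11 h 5 min; less 30 min break → 10 h 35 min
Wed: 06:08–15:46 = 9 h 38 min; less 30 min break → 9 h 8 min
Thu: 06:18–10:54 = 4 h 36 min; less 30 min break → 4 h 6 min
Fri: 08:06–14:49 = 6 h 43 min; less 30 min break → 6 h 13 min
Sat: 11:29–22:10 = 10 h 41 min; less 30 min break → 10 h 11 min
Sun: 09:47–15:51 = 6 h 4 min; less 30 min break → 5 h 34 min
Total: 10 h 15 min + 10 h 35 min + 9 h 8 min + 4 h 6 min + 6 h 13 min + 10 h 11 min + 5 h 34 min = 56 h 2 min.

56.03 hours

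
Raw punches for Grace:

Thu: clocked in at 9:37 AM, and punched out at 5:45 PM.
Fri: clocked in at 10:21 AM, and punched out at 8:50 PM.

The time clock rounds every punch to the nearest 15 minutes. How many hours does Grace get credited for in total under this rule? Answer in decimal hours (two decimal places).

18.75 hours

Thu: in 9:37 AM→9:30 AM, out 5:45 PM→5:45 PM; 8 h 15 min
Fri: in 10:21 AM→10:15 AM, out 8:50 PM→8:45 PM; 10 h 30 min
Total credited: 18 h 45 min.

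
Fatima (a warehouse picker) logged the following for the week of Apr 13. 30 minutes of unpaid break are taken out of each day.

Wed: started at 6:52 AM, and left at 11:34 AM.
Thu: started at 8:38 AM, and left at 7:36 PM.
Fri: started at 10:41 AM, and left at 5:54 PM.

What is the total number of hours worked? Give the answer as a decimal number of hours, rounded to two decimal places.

Wed: 6:52 AM–11:34 AM = 4 h 42 min; less 30 min break → 4 h 12 min
Thu: 8:38 AM–7:36 PM = 10 h 58 min; less 30 min break → 10 h 28 min
Fri: 10:41 AM–5:54 PM = 7 h 13 min; less 30 min break → 6 h 43 min
Total: 4 h 12 min + 10 h 28 min + 6 h 43 min = 21 h 23 min.

21.38 hours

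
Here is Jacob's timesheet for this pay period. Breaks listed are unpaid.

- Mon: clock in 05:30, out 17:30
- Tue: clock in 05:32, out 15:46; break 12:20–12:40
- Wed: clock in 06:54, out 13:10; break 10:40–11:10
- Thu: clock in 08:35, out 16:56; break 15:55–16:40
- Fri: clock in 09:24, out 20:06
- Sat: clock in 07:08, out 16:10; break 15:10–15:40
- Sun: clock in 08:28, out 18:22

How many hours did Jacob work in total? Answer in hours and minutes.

Mon: 05:30–17:30 = 12 h 0 min
Tue: 05:32–15:46 = 10 h 14 min; less 20 min break → 9 h 54 min
Wed: 06:54–13:10 = 6 h 16 min; less 30 min break → 5 h 46 min
Thu: 08:35–16:56 = 8 h 21 min; less 45 min break → 7 h 36 min
Fri: 09:24–20:06 = 10 h 42 min
Sat: 07:08–16:10 = 9 h 2 min; less 30 min break → 8 h 32 min
Sun: 08:28–18:22 = 9 h 54 min
Total: 12 h 0 min + 9 h 54 min + 5 h 46 min + 7 h 36 min + 10 h 42 min + 8 h 32 min + 9 h 54 min = 64 h 24 min.

64 h 24 min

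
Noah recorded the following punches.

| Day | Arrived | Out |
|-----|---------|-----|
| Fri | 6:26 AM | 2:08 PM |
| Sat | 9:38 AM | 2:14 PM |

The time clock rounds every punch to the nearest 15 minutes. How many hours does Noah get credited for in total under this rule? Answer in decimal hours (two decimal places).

12.25 hours

Fri: in 6:26 AM→6:30 AM, out 2:08 PM→2:15 PM; 7 h 45 min
Sat: in 9:38 AM→9:45 AM, out 2:14 PM→2:15 PM; 4 h 30 min
Total credited: 12 h 15 min.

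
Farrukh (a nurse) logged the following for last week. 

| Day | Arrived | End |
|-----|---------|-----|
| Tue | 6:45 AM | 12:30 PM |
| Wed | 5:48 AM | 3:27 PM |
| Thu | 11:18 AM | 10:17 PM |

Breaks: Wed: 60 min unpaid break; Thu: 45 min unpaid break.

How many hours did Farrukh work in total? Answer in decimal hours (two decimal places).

Tue: 6:45 AM–12:30 PM = 5 h 45 min
Wed: 5:48 AM–3:27 PM = 9 h 39 min; less 60 min break → 8 h 39 min
Thu: 11:18 AM–10:17 PM = 10 h 59 min; less 45 min break → 10 h 14 min
Total: 5 h 45 min + 8 h 39 min + 10 h 14 min = 24 h 38 min.

24.63 hours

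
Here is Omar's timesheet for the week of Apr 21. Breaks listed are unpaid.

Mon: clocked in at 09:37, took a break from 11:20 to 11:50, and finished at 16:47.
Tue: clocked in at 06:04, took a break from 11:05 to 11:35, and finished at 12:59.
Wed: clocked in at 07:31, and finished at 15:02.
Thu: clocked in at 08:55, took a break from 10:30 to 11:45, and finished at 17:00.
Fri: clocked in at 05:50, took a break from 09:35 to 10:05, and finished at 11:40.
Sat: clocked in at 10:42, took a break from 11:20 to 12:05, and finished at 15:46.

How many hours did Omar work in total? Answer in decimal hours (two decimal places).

37.08 hours

Mon: 09:37–16:47 = 7 h 10 min; less 30 min break → 6 h 40 min
Tue: 06:04–12:59 = 6 h 55 min; less 30 min break → 6 h 25 min
Wed: 07:31–15:02 = 7 h 31 min
Thu: 08:55–17:00 = 8 h 5 min; less 75 min break → 6 h 50 min
Fri: 05:50–11:40 = 5 h 50 min; less 30 min break → 5 h 20 min
Sat: 10:42–15:46 = 5 h 4 min; less 45 min break → 4 h 19 min
Total: 6 h 40 min + 6 h 25 min + 7 h 31 min + 6 h 50 min + 5 h 20 min + 4 h 19 min = 37 h 5 min.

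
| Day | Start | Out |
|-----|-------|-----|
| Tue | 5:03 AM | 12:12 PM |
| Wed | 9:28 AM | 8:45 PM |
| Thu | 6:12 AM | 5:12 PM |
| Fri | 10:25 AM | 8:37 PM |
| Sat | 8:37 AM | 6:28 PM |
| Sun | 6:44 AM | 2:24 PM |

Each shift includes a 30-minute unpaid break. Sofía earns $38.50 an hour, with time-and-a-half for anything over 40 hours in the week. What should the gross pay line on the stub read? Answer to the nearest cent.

$2357.16

Tue: 5:03 AM–12:12 PM = 7 h 9 min; less 30 min break → 6 h 39 min
Wed: 9:28 AM–8:45 PM = 11 h 17 min; less 30 min break → 10 h 47 min
Thu: 6:12 AM–5:12 PM = 11 h 0 min; less 30 min break → 10 h 30 min
Fri: 10:25 AM–8:37 PM = 10 h 12 min; less 30 min break → 9 h 42 min
Sat: 8:37 AM–6:28 PM = 9 h 51 min; less 30 min break → 9 h 21 min
Sun: 6:44 AM–2:24 PM = 7 h 40 min; less 30 min break → 7 h 10 min
Total worked: 54 h 9 min = 3249 min.
Regular 40 h 0 min = 2400 min at $38.50/h; overtime 14 h 9 min = 849 min at $57.75/h.
Pay = (2400 × $38.50 + 849 × $57.75) ÷ 60 = $2357.16.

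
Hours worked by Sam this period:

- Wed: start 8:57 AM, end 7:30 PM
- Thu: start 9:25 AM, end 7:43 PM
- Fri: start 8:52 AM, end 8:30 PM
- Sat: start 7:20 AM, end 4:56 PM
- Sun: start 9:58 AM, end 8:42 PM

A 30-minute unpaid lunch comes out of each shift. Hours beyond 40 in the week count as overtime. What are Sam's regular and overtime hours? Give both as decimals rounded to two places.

Wed: 8:57 AM–7:30 PM = 10 h 33 min; less 30 min break → 10 h 3 min
Thu: 9:25 AM–7:43 PM = 10 h 18 min; less 30 min break → 9 h 48 min
Fri: 8:52 AM–8:30 PM = 11 h 38 min; less 30 min break → 11 h 8 min
Sat: 7:20 AM–4:56 PM = 9 h 36 min; less 30 min break → 9 h 6 min
Sun: 9:58 AM–8:42 PM = 10 h 44 min; less 30 min break → 10 h 14 min
Total worked: 50 h 19 min = 50.32 h.
Threshold 40 h → overtime 10 h 19 min, regular 40 h 0 min.

Regular 40.00 hours, overtime 10.32 hours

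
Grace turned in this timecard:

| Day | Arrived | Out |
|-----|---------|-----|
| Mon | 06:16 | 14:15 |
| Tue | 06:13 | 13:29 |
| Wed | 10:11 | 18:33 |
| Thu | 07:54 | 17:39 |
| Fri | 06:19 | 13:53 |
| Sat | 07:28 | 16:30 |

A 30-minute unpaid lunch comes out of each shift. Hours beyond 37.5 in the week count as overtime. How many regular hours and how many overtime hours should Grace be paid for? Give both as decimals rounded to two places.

Regular 37.50 hours, overtime 9.47 hours

Mon: 06:16–14:15 = 7 h 59 min; less 30 min break → 7 h 29 min
Tue: 06:13–13:29 = 7 h 16 min; less 30 min break → 6 h 46 min
Wed: 10:11–18:33 = 8 h 22 min; less 30 min break → 7 h 52 min
Thu: 07:54–17:39 = 9 h 45 min; less 30 min break → 9 h 15 min
Fri: 06:19–13:53 = 7 h 34 min; less 30 min break → 7 h 4 min
Sat: 07:28–16:30 = 9 h 2 min; less 30 min break → 8 h 32 min
Total worked: 46 h 58 min = 46.97 h.
Threshold 37.5 h → overtime 9 h 28 min, regular 37 h 30 min.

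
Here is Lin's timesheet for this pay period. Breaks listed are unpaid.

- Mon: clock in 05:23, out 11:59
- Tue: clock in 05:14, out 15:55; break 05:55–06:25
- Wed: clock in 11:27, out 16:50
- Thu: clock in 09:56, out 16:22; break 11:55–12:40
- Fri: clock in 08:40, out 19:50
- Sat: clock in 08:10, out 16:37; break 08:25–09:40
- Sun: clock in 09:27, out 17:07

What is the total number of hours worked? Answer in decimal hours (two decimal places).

Mon: 05:23–11:59 = 6 h 36 min
Tue: 05:14–15:55 = 10 h 41 min; less 30 min break → 10 h 11 min
Wed: 11:27–16:50 = 5 h 23 min
Thu: 09:56–16:22 = 6 h 26 min; less 45 min break → 5 h 41 min
Fri: 08:40–19:50 = 11 h 10 min
Sat: 08:10–16:37 = 8 h 27 min; less 75 min break → 7 h 12 min
Sun: 09:27–17:07 = 7 h 40 min
Total: 6 h 36 min + 10 h 11 min + 5 h 23 min + 5 h 41 min + 11 h 10 min + 7 h 12 min + 7 h 40 min = 53 h 53 min.

53.88 hours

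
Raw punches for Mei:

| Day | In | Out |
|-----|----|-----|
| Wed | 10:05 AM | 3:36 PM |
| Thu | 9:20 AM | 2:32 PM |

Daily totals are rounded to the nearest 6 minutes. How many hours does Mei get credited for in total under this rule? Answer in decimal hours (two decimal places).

Wed: 10:05 AM–3:36 PM = 5 h 31 min → rounds to 5 h 30 min
Thu: 9:20 AM–2:32 PM = 5 h 12 min → rounds to 5 h 12 min
Total credited: 10 h 42 min.

10.70 hours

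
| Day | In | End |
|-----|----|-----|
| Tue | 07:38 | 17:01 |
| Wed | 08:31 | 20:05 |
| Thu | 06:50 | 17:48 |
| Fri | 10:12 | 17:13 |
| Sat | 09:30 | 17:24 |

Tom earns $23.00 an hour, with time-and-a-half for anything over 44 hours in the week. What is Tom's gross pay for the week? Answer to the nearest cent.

Tue: 07:38–17:01 = 9 h 23 min
Wed: 08:31–20:05 = 11 h 34 min
Thu: 06:50–17:48 = 10 h 58 min
Fri: 10:12–17:13 = 7 h 1 min
Sat: 09:30–17:24 = 7 h 54 min
Total worked: 46 h 50 min = 2810 min.
Regular 44 h 0 min = 2640 min at $23.00/h; overtime 2 h 50 min = 170 min at $34.50/h.
Pay = (2640 × $23.00 + 170 × $34.50) ÷ 60 = $1109.75.

$1109.75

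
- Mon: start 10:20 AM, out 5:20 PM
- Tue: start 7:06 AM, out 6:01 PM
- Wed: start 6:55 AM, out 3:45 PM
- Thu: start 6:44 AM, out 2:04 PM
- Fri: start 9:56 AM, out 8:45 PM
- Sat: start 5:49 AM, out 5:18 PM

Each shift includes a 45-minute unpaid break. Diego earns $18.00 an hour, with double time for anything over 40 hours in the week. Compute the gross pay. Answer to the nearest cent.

$1147.80

Mon: 10:20 AM–5:20 PM = 7 h 0 min; less 45 min break → 6 h 15 min
Tue: 7:06 AM–6:01 PM = 10 h 55 min; less 45 min break → 10 h 10 min
Wed: 6:55 AM–3:45 PM = 8 h 50 min; less 45 min break → 8 h 5 min
Thu: 6:44 AM–2:04 PM = 7 h 20 min; less 45 min break → 6 h 35 min
Fri: 9:56 AM–8:45 PM = 10 h 49 min; less 45 min break → 10 h 4 min
Sat: 5:49 AM–5:18 PM = 11 h 29 min; less 45 min break → 10 h 44 min
Total worked: 51 h 53 min = 3113 min.
Regular 40 h 0 min = 2400 min at $18.00/h; overtime 11 h 53 min = 713 min at $36.00/h.
Pay = (2400 × $18.00 + 713 × $36.00) ÷ 60 = $1147.80.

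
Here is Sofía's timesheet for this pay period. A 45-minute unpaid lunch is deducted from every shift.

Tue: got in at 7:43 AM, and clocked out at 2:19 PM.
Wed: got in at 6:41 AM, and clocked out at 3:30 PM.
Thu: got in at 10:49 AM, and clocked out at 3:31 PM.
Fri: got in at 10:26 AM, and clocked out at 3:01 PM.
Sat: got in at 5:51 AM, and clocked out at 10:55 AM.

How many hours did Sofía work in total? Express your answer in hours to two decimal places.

Tue: 7:43 AM–2:19 PM = 6 h 36 min; less 45 min break → 5 h 51 min
Wed: 6:41 AM–3:30 PM = 8 h 49 min; less 45 min break → 8 h 4 min
Thu: 10:49 AM–3:31 PM = 4 h 42 min; less 45 min break → 3 h 57 min
Fri: 10:26 AM–3:01 PM = 4 h 35 min; less 45 min break → 3 h 50 min
Sat: 5:51 AM–10:55 AM = 5 h 4 min; less 45 min break → 4 h 19 min
Total: 5 h 51 min + 8 h 4 min + 3 h 57 min + 3 h 50 min + 4 h 19 min = 26 h 1 min.

26.02 hours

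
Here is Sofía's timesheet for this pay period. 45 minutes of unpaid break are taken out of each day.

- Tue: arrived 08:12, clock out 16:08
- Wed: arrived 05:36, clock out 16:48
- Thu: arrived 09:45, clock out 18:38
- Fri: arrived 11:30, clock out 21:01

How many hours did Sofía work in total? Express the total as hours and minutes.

Tue: 08:12–16:08 = 7 h 56 min; less 45 min break → 7 h 11 min
Wed: 05:36–16:48 = 11 h 12 min; less 45 min break → 10 h 27 min
Thu: 09:45–18:38 = 8 h 53 min; less 45 min break → 8 h 8 min
Fri: 11:30–21:01 = 9 h 31 min; less 45 min break → 8 h 46 min
Total: 7 h 11 min + 10 h 27 min + 8 h 8 min + 8 h 46 min = 34 h 32 min.

34 h 32 min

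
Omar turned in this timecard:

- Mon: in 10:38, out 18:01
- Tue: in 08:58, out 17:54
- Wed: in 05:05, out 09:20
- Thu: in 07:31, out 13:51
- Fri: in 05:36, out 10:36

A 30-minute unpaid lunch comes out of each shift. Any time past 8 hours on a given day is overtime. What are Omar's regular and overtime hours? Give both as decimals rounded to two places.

Mon: 10:38–18:01 = 7 h 23 min; less 30 min break → 6 h 53 min
Tue: 08:58–17:54 = 8 h 56 min; less 30 min break → 8 h 26 min
Wed: 05:05–09:20 = 4 h 15 min; less 30 min break → 3 h 45 min
Thu: 07:31–13:51 = 6 h 20 min; less 30 min break → 5 h 50 min
Fri: 05:36–10:36 = 5 h 0 min; less 30 min break → 4 h 30 min
Mon reg 6 h 53 min / OT 0 h 0 min; Tue reg 8 h 0 min / OT 0 h 26 min; Wed reg 3 h 45 min / OT 0 h 0 min; Thu reg 5 h 50 min / OT 0 h 0 min; Fri reg 4 h 30 min / OT 0 h 0 min.
Totals: regular 28 h 58 min, overtime 0 h 26 min.

Regular 28.97 hours, overtime 0.43 hours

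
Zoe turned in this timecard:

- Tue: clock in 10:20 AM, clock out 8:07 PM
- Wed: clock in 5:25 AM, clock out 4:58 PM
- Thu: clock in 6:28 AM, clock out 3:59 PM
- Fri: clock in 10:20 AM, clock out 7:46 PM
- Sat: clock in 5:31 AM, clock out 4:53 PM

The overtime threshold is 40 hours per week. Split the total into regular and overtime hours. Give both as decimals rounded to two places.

Regular 40.00 hours, overtime 11.65 hours

Tue: 10:20 AM–8:07 PM = 9 h 47 min
Wed: 5:25 AM–4:58 PM = 11 h 33 min
Thu: 6:28 AM–3:59 PM = 9 h 31 min
Fri: 10:20 AM–7:46 PM = 9 h 26 min
Sat: 5:31 AM–4:53 PM = 11 h 22 min
Total worked: 51 h 39 min = 51.65 h.
Threshold 40 h → overtime 11 h 39 min, regular 40 h 0 min.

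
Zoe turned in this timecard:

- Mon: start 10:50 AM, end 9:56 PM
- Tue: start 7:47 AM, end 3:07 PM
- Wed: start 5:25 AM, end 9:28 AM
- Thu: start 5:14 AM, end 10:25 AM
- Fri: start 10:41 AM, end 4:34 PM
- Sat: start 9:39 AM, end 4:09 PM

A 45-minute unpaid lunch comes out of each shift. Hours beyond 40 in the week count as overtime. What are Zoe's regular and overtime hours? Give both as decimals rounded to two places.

Regular 35.55 hours, overtime 0.00 hours

Mon: 10:50 AM–9:56 PM = 11 h 6 min; less 45 min break → 10 h 21 min
Tue: 7:47 AM–3:07 PM = 7 h 20 min; less 45 min break → 6 h 35 min
Wed: 5:25 AM–9:28 AM = 4 h 3 min; less 45 min break → 3 h 18 min
Thu: 5:14 AM–10:25 AM = 5 h 11 min; less 45 min break → 4 h 26 min
Fri: 10:41 AM–4:34 PM = 5 h 53 min; less 45 min break → 5 h 8 min
Sat: 9:39 AM–4:09 PM = 6 h 30 min; less 45 min break → 5 h 45 min
Total worked: 35 h 33 min = 35.55 h.
Threshold 40 h → overtime 0 h 0 min, regular 35 h 33 min.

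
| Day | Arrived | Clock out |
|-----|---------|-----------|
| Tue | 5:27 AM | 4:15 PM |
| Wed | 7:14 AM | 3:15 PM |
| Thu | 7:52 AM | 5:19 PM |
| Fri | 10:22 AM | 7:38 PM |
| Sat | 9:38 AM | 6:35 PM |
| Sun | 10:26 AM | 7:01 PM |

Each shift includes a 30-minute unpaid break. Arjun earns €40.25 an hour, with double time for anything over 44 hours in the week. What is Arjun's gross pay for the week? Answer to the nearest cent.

€2420.37

Tue: 5:27 AM–4:15 PM = 10 h 48 min; less 30 min break → 10 h 18 min
Wed: 7:14 AM–3:15 PM = 8 h 1 min; less 30 min break → 7 h 31 min
Thu: 7:52 AM–5:19 PM = 9 h 27 min; less 30 min break → 8 h 57 min
Fri: 10:22 AM–7:38 PM = 9 h 16 min; less 30 min break → 8 h 46 min
Sat: 9:38 AM–6:35 PM = 8 h 57 min; less 30 min break → 8 h 27 min
Sun: 10:26 AM–7:01 PM = 8 h 35 min; less 30 min break → 8 h 5 min
Total worked: 52 h 4 min = 3124 min.
Regular 44 h 0 min = 2640 min at €40.25/h; overtime 8 h 4 min = 484 min at €80.50/h.
Pay = (2640 × €40.25 + 484 × €80.50) ÷ 60 = €2420.37.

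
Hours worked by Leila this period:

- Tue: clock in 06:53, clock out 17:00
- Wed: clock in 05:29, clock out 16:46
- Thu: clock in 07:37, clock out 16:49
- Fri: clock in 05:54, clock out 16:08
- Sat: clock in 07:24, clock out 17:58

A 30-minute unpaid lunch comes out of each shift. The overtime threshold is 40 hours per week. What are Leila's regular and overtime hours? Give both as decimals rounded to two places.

Regular 40.00 hours, overtime 8.90 hours

Tue: 06:53–17:00 = 10 h 7 min; less 30 min break → 9 h 37 min
Wed: 05:29–16:46 = 11 h 17 min; less 30 min break → 10 h 47 min
Thu: 07:37–16:49 = 9 h 12 min; less 30 min break → 8 h 42 min
Fri: 05:54–16:08 = 10 h 14 min; less 30 min break → 9 h 44 min
Sat: 07:24–17:58 = 10 h 34 min; less 30 min break → 10 h 4 min
Total worked: 48 h 54 min = 48.90 h.
Threshold 40 h → overtime 8 h 54 min, regular 40 h 0 min.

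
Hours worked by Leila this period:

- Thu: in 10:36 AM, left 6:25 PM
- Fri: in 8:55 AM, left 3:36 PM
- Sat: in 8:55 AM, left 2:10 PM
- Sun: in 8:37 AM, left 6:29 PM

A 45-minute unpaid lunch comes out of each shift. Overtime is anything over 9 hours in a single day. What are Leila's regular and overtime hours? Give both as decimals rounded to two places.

Thu: 10:36 AM–6:25 PM = 7 h 49 min; less 45 min break → 7 h 4 min
Fri: 8:55 AM–3:36 PM = 6 h 41 min; less 45 min break → 5 h 56 min
Sat: 8:55 AM–2:10 PM = 5 h 15 min; less 45 min break → 4 h 30 min
Sun: 8:37 AM–6:29 PM = 9 h 52 min; less 45 min break → 9 h 7 min
Thu reg 7 h 4 min / OT 0 h 0 min; Fri reg 5 h 56 min / OT 0 h 0 min; Sat reg 4 h 30 min / OT 0 h 0 min; Sun reg 9 h 0 min / OT 0 h 7 min.
Totals: regular 26 h 30 min, overtime 0 h 7 min.

Regular 26.50 hours, overtime 0.12 hours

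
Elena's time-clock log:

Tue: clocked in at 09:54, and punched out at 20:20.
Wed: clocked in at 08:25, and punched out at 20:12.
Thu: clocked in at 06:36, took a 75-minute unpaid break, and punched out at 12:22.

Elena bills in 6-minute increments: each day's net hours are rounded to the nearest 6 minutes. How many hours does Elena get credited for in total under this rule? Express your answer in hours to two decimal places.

26.70 hours

Tue: 09:54–20:20 = 10 h 26 min → rounds to 10 h 24 min
Wed: 08:25–20:12 = 11 h 47 min → rounds to 11 h 48 min
Thu: 06:36–12:22 = 5 h 46 min − 75 min = 4 h 31 min → rounds to 4 h 30 min
Total credited: 26 h 42 min.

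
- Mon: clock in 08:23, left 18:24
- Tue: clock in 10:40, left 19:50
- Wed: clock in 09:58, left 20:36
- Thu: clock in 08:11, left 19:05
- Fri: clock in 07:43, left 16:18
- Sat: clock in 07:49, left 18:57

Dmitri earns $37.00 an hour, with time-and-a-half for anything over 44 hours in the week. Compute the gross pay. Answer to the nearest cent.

$2540.05

Mon: 08:23–18:24 = 10 h 1 min
Tue: 10:40–19:50 = 9 h 10 min
Wed: 09:58–20:36 = 10 h 38 min
Thu: 08:11–19:05 = 10 h 54 min
Fri: 07:43–16:18 = 8 h 35 min
Sat: 07:49–18:57 = 11 h 8 min
Total worked: 60 h 26 min = 3626 min.
Regular 44 h 0 min = 2640 min at $37.00/h; overtime 16 h 26 min = 986 min at $55.50/h.
Pay = (2640 × $37.00 + 986 × $55.50) ÷ 60 = $2540.05.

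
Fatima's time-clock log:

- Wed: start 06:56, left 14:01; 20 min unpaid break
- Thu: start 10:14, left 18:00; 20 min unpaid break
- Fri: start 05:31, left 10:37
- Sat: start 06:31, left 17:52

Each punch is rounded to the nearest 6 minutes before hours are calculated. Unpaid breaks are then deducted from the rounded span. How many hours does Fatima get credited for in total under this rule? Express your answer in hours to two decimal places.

Wed: in 06:56→06:54, out 14:01→14:00; 7 h 6 min − 20 min = 6 h 46 min
Thu: in 10:14→10:12, out 18:00→18:00; 7 h 48 min − 20 min = 7 h 28 min
Fri: in 05:31→05:30, out 10:37→10:36; 5 h 6 min
Sat: in 06:31→06:30, out 17:52→17:54; 11 h 24 min
Total credited: 30 h 44 min.

30.73 hours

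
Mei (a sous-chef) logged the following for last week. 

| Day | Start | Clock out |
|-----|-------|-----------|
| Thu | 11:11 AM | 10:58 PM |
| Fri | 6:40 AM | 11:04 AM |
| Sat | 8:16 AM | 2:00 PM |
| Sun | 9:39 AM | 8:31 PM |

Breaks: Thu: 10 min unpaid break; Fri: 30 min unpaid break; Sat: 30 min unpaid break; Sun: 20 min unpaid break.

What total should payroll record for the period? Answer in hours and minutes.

Thu: 11:11 AM–10:58 PM = 11 h 47 min; less 10 min break → 11 h 37 min
Fri: 6:40 AM–11:04 AM = 4 h 24 min; less 30 min break → 3 h 54 min
Sat: 8:16 AM–2:00 PM = 5 h 44 min; less 30 min break → 5 h 14 min
Sun: 9:39 AM–8:31 PM = 10 h 52 min; less 20 min break → 10 h 32 min
Total: 11 h 37 min + 3 h 54 min + 5 h 14 min + 10 h 32 min = 31 h 17 min.

31 h 17 min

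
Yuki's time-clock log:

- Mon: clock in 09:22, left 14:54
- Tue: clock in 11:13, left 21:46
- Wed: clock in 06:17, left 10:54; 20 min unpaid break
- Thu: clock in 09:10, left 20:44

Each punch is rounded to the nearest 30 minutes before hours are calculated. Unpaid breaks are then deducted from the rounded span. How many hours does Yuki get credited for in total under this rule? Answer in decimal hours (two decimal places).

32.17 hours

Mon: in 09:22→09:30, out 14:54→15:00; 5 h 30 min
Tue: in 11:13→11:00, out 21:46→22:00; 11 h 0 min
Wed: in 06:17→06:30, out 10:54→11:00; 4 h 30 min − 20 min = 4 h 10 min
Thu: in 09:10→09:00, out 20:44→20:30; 11 h 30 min
Total credited: 32 h 10 min.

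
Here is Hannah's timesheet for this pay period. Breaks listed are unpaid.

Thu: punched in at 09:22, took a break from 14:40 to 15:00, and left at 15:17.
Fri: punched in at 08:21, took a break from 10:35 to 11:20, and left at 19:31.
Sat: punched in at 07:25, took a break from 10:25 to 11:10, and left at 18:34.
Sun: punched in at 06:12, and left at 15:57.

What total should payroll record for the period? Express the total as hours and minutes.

Thu: 09:22–15:17 = 5 h 55 min; less 20 min break → 5 h 35 min
Fri: 08:21–19:31 = 11 h 10 min; less 45 min break → 10 h 25 min
Sat: 07:25–18:34 = 11 h 9 min; less 45 min break → 10 h 24 min
Sun: 06:12–15:57 = 9 h 45 min
Total: 5 h 35 min + 10 h 25 min + 10 h 24 min + 9 h 45 min = 36 h 9 min.

36 h 9 min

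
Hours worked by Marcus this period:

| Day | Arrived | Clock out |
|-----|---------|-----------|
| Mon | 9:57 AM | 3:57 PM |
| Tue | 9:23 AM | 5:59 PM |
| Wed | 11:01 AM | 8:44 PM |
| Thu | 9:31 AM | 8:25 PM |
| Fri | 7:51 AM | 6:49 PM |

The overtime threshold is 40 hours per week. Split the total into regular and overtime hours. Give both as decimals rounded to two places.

Mon: 9:57 AM–3:57 PM = 6 h 0 min
Tue: 9:23 AM–5:59 PM = 8 h 36 min
Wed: 11:01 AM–8:44 PM = 9 h 43 min
Thu: 9:31 AM–8:25 PM = 10 h 54 min
Fri: 7:51 AM–6:49 PM = 10 h 58 min
Total worked: 46 h 11 min = 46.18 h.
Threshold 40 h → overtime 6 h 11 min, regular 40 h 0 min.

Regular 40.00 hours, overtime 6.18 hours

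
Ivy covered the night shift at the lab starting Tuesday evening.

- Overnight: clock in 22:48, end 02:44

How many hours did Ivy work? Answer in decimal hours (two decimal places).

3.93 hours

Overnight: 22:48 → midnight = 1 h 12 min; midnight → 02:44 = 2 h 44 min; span 3 h 56 min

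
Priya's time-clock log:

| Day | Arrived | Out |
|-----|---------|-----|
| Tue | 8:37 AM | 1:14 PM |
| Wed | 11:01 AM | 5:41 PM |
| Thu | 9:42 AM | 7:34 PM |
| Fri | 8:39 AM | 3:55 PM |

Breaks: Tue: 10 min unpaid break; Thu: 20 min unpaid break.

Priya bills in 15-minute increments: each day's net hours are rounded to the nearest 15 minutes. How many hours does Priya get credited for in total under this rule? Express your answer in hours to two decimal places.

Tue: 8:37 AM–1:14 PM = 4 h 37 min − 10 min = 4 h 27 min → rounds to 4 h 30 min
Wed: 11:01 AM–5:41 PM = 6 h 40 min → rounds to 6 h 45 min
Thu: 9:42 AM–7:34 PM = 9 h 52 min − 20 min = 9 h 32 min → rounds to 9 h 30 min
Fri: 8:39 AM–3:55 PM = 7 h 16 min → rounds to 7 h 15 min
Total credited: 28 h 0 min.

28.00 hours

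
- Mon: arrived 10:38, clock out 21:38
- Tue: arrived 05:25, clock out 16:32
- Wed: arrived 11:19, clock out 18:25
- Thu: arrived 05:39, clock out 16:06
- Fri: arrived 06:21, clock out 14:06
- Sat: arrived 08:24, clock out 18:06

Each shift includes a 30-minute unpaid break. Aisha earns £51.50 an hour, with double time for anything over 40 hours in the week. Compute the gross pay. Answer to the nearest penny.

£3514.02

Mon: 10:38–21:38 = 11 h 0 min; less 30 min break → 10 h 30 min
Tue: 05:25–16:32 = 11 h 7 min; less 30 min break → 10 h 37 min
Wed: 11:19–18:25 = 7 h 6 min; less 30 min break → 6 h 36 min
Thu: 05:39–16:06 = 10 h 27 min; less 30 min break → 9 h 57 min
Fri: 06:21–14:06 = 7 h 45 min; less 30 min break → 7 h 15 min
Sat: 08:24–18:06 = 9 h 42 min; less 30 min break → 9 h 12 min
Total worked: 54 h 7 min = 3247 min.
Regular 40 h 0 min = 2400 min at £51.50/h; overtime 14 h 7 min = 847 min at £103.00/h.
Pay = (2400 × £51.50 + 847 × £103.00) ÷ 60 = £3514.02.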